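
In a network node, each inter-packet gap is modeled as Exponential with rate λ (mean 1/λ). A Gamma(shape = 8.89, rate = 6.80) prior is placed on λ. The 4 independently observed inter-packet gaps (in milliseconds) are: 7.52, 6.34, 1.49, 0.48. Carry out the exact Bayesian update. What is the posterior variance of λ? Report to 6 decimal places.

0.025170

With a Gamma(shape α, rate β) prior on the exponential rate λ, the posterior after n observations with total T = Σxᵢ is Gamma(α+n, β+T).
Sum of observations T = 15.83 milliseconds; n = 4.
Posterior: Gamma(8.89+4, 6.80+15.83) = Gamma(12.89, 22.63).
Var = α/β² = 0.025170.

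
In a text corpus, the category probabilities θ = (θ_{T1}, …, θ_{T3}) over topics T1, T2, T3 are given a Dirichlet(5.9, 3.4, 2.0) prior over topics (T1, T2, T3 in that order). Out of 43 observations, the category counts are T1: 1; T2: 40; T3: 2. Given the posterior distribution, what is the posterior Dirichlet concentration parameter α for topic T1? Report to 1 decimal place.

6.9

The Dirichlet prior is conjugate to the Multinomial likelihood: each posterior αⱼ = prior αⱼ + observed count nⱼ.
Posterior concentration: (6.9, 43.4, 4.0), total = 54.3.
α_{T1} = 5.9 + 1 = 6.9.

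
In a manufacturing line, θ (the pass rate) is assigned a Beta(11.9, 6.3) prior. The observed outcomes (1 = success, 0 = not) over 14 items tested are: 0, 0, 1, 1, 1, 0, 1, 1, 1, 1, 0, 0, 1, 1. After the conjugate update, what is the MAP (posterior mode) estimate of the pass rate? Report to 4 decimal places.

0.6589

The Beta prior is conjugate to a Binomial/Bernoulli likelihood; the update adds successes to α and failures to β.
Posterior: Beta(α+k, β+n−k) = Beta(11.9+9, 6.3+5) = Beta(20.9, 11.3).
Mode of Beta(a,b) for a,b>1 is (a−1)/(a+b−2) = 19.9/30.2 = 0.6589.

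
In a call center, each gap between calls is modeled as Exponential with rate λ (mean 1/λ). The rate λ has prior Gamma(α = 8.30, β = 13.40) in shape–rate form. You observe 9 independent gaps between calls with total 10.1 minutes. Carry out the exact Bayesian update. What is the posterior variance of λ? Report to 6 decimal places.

0.031326

With a Gamma(shape α, rate β) prior on the exponential rate λ, the posterior after n observations with total T = Σxᵢ is Gamma(α+n, β+T).
Posterior: Gamma(8.30+9, 13.40+10.1) = Gamma(17.30, 23.50).
Var = α/β² = 0.031326.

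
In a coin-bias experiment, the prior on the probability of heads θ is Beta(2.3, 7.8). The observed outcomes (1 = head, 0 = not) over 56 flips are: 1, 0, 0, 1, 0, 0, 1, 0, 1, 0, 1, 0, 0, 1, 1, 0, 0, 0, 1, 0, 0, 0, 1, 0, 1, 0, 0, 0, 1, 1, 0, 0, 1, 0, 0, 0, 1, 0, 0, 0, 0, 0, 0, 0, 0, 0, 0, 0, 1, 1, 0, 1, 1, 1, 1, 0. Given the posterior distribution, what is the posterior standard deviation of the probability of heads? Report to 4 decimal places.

0.0577

The Beta prior is conjugate to a Binomial/Bernoulli likelihood; the update adds successes to α and failures to β.
Posterior: Beta(α+k, β+n−k) = Beta(2.3+20, 7.8+36) = Beta(22.3, 43.8).
Var = αβ/((α+β)²(α+β+1)) = 22.3·43.8/(66.1²·67.1) = 0.00333161; SD = √0.00333161 = 0.0577.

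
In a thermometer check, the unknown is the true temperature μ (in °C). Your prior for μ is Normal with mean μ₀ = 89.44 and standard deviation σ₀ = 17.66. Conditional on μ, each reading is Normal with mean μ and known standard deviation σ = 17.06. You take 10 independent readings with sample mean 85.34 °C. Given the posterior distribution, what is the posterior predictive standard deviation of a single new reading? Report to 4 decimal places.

For Normal data with known variance σ², a Normal(μ₀, σ₀²) prior on μ is conjugate. Posterior precision = 1/σ₀² + n/σ²; posterior mean is the precision-weighted average of μ₀ and x̄.
σ₀² = 17.66² = 311.8756, σ² = 17.06² = 291.0436; σ² + n·σ₀² = 291.0436 + 10·311.8756 = 3409.7996.
Posterior precision = 1/σ₀² + n/σ² = 1/311.8756 + 10/291.0436 = (σ² + n·σ₀²)/(σ₀²σ²) = 3409.7996/(311.8756·291.0436); posterior variance σₙ² = σ₀²σ²/(σ² + n·σ₀²) = 311.8756·291.0436/3409.7996 = 26.620156.
Predictive variance for one new observation = σₙ² + σ² = 311.8756·291.0436/3409.7996 + 291.0436 = σ²·(σ₀² + 3409.7996)/3409.7996 = 291.0436·3721.6752/3409.7996 = 317.663756; SD = √(291.0436·3721.6752/3409.7996) = 17.8231.

17.8231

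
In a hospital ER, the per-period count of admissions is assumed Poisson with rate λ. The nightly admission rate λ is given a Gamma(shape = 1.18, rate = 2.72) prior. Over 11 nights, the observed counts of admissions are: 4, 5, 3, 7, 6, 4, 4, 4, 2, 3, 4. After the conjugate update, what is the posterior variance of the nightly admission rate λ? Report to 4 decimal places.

With a Gamma(shape α, rate β) prior, the Poisson likelihood is conjugate: the posterior is Gamma(α + ΣXᵢ, β + n).
Sum of counts S = 46 over n = 11 nights.
Posterior: Gamma(α+S, β+n) = Gamma(1.18+46, 2.72+11) = Gamma(47.18, 13.72).
Var = α/β² = 47.18/13.72² = 0.2506.

0.2506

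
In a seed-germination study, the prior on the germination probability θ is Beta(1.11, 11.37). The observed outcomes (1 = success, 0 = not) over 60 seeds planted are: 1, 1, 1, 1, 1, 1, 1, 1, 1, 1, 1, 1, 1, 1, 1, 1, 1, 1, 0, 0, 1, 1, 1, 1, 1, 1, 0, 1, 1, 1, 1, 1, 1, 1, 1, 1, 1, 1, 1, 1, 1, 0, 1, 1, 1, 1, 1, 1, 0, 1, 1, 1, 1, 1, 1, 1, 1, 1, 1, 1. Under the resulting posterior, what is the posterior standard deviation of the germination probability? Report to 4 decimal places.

0.0488

The Beta prior is conjugate to a Binomial/Bernoulli likelihood; the update adds successes to α and failures to β.
Posterior: Beta(α+k, β+n−k) = Beta(1.11+55, 11.37+5) = Beta(56.11, 16.37).
Var = αβ/((α+β)²(α+β+1)) = 56.11·16.37/(72.48²·73.48) = 0.00237949; SD = √0.00237949 = 0.0488.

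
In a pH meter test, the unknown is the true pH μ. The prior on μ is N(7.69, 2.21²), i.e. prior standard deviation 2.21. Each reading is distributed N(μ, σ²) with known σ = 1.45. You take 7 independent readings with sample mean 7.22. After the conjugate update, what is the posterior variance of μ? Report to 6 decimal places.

For Normal data with known variance σ², a Normal(μ₀, σ₀²) prior on μ is conjugate. Posterior precision = 1/σ₀² + n/σ²; posterior mean is the precision-weighted average of μ₀ and x̄.
σ₀² = 2.21² = 4.8841, σ² = 1.45² = 2.1025; σ² + n·σ₀² = 2.1025 + 7·4.8841 = 36.2912.
Posterior precision = 1/σ₀² + n/σ² = 1/4.8841 + 7/2.1025 = (σ² + n·σ₀²)/(σ₀²σ²) = 36.2912/(4.8841·2.1025); posterior variance σₙ² = σ₀²σ²/(σ² + n·σ₀²) = 4.8841·2.1025/36.2912 = 0.282956.

0.282956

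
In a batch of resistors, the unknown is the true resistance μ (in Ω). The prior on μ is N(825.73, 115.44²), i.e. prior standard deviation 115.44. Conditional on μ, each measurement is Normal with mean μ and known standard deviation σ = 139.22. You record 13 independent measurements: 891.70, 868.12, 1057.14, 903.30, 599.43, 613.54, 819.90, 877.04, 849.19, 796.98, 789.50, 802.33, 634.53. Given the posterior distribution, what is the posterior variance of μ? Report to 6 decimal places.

1340.918894

For Normal data with known variance σ², a Normal(μ₀, σ₀²) prior on μ is conjugate. Posterior precision = 1/σ₀² + n/σ²; posterior mean is the precision-weighted average of μ₀ and x̄.
σ₀² = 115.44² = 13326.3936, σ² = 139.22² = 19382.2084; σ² + n·σ₀² = 19382.2084 + 13·13326.3936 = 192625.3252.
Posterior precision = 1/σ₀² + n/σ² = 1/13326.3936 + 13/19382.2084 = (σ² + n·σ₀²)/(σ₀²σ²) = 192625.3252/(13326.3936·19382.2084); posterior variance σₙ² = σ₀²σ²/(σ² + n·σ₀²) = 13326.3936·19382.2084/192625.3252 = 1340.918894.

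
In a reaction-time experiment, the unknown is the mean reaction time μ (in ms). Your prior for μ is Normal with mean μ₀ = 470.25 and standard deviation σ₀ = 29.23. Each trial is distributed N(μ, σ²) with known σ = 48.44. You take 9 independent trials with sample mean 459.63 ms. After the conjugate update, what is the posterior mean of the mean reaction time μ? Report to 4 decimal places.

462.1130

For Normal data with known variance σ², a Normal(μ₀, σ₀²) prior on μ is conjugate. Posterior precision = 1/σ₀² + n/σ²; posterior mean is the precision-weighted average of μ₀ and x̄.
n·x̄ = 9·459.63 = 4136.67.
σ₀² = 29.23² = 854.3929, σ² = 48.44² = 2346.4336; σ² + n·σ₀² = 2346.4336 + 9·854.3929 = 10035.9697.
Posterior mean = (μ₀/σ₀² + n·x̄/σ²)/(1/σ₀² + n/σ²) = (σ²·μ₀ + σ₀²·n·x̄)/(σ² + n·σ₀²) = (2346.4336·470.25 + 854.3929·4136.67)/10035.9697 = 4637751.878043/10035.9697 = 462.1130.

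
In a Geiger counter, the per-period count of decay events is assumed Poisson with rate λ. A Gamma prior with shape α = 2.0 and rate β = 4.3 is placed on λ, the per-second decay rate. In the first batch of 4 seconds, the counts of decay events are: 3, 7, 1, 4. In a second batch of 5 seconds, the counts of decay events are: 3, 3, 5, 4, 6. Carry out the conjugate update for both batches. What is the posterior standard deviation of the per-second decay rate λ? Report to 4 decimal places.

0.4635

With a Gamma(shape α, rate β) prior, the Poisson likelihood is conjugate: the posterior is Gamma(α + ΣXᵢ, β + n).
Batch 1: sum of counts S = 15 over n = 4 seconds.
After batch 1: Gamma(α+S, β+n) = Gamma(2.0+15, 4.3+4) = Gamma(17.0, 8.3).
Batch 2: sum of counts S = 21 over n = 5 seconds.
After batch 2: Gamma(α+S, β+n) = Gamma(17.0+21, 8.3+5) = Gamma(38.0, 13.3).
SD = √α/β = √38.0/13.3 = 0.4635.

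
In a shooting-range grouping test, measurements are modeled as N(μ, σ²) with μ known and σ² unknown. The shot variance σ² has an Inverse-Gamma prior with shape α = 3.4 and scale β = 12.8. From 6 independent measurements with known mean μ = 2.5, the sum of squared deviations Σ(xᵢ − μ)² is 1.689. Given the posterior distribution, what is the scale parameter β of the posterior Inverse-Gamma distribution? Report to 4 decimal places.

With known mean μ and an Inverse-Gamma(α, β) prior on σ², the Normal likelihood is conjugate: posterior is Inv-Gamma(α + n/2, β + Σ(xᵢ−μ)²/2).
Posterior: Inv-Gamma(3.4 + 6/2, 12.8 + 1.689/2) = Inv-Gamma(6.40, 13.6445).
Posterior β = 13.6445.

13.6445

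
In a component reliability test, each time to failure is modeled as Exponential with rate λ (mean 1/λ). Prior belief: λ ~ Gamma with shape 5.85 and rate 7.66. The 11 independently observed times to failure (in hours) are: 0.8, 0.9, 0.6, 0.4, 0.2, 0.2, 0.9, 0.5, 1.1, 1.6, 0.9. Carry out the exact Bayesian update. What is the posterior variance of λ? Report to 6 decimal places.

With a Gamma(shape α, rate β) prior on the exponential rate λ, the posterior after n observations with total T = Σxᵢ is Gamma(α+n, β+T).
Sum of observations T = 8.1 hours; n = 11.
Posterior: Gamma(5.85+11, 7.66+8.1) = Gamma(16.85, 15.76).
Var = α/β² = 0.067840.

0.067840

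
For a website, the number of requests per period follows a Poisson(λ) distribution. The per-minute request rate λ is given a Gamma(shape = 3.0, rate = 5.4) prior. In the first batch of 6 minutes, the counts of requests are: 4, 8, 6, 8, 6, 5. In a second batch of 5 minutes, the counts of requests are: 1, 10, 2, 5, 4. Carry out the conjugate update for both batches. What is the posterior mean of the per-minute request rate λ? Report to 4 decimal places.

With a Gamma(shape α, rate β) prior, the Poisson likelihood is conjugate: the posterior is Gamma(α + ΣXᵢ, β + n).
Batch 1: sum of counts S = 37 over n = 6 minutes.
After batch 1: Gamma(α+S, β+n) = Gamma(3.0+37, 5.4+6) = Gamma(40.0, 11.4).
Batch 2: sum of counts S = 22 over n = 5 minutes.
After batch 2: Gamma(α+S, β+n) = Gamma(40.0+22, 11.4+5) = Gamma(62.0, 16.4).
Posterior mean = α/β = 62.0/16.4 = 3.7805.

3.7805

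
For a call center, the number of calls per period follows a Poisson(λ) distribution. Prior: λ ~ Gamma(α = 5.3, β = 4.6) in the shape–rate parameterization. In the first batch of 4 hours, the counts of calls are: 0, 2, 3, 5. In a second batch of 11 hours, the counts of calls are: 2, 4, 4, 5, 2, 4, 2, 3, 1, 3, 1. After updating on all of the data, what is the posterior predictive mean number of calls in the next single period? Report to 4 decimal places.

2.3622

With a Gamma(shape α, rate β) prior, the Poisson likelihood is conjugate: the posterior is Gamma(α + ΣXᵢ, β + n).
Batch 1: sum of counts S = 10 over n = 4 hours.
After batch 1: Gamma(α+S, β+n) = Gamma(5.3+10, 4.6+4) = Gamma(15.3, 8.6).
Batch 2: sum of counts S = 31 over n = 11 hours.
After batch 2: Gamma(α+S, β+n) = Gamma(15.3+31, 8.6+11) = Gamma(46.3, 19.6).
The predictive distribution for one future period is NegBinom with mean α/β = 2.3622.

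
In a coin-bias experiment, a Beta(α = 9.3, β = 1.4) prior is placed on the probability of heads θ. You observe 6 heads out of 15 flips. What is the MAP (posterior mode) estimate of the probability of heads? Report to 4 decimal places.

The Beta prior is conjugate to a Binomial/Bernoulli likelihood; the update adds successes to α and failures to β.
Posterior: Beta(α+k, β+n−k) = Beta(9.3+6, 1.4+9) = Beta(15.3, 10.4).
Mode of Beta(a,b) for a,b>1 is (a−1)/(a+b−2) = 14.3/23.7 = 0.6034.

0.6034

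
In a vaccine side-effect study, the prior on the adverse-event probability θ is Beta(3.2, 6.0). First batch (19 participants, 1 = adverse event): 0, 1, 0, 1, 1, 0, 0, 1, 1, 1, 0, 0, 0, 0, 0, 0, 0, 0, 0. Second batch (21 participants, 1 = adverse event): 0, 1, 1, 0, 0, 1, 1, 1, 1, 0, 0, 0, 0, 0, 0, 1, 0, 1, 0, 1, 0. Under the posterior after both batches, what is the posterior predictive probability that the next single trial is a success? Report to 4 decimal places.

0.3699

The Beta prior is conjugate to a Binomial/Bernoulli likelihood; the update adds successes to α and failures to β.
After batch 1: Beta(3.2+6, 6.0+13) = Beta(9.2, 19.0).
After batch 2: Beta(9.2+9, 19.0+12) = Beta(18.2, 31.0).
For a single future Bernoulli trial, P(success | data) = α/(α+β) = 0.3699.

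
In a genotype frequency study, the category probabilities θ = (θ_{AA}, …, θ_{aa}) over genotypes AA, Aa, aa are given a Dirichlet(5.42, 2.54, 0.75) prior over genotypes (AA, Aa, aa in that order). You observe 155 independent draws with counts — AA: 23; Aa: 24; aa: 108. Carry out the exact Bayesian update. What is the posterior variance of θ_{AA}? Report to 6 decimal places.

The Dirichlet prior is conjugate to the Multinomial likelihood: each posterior αⱼ = prior αⱼ + observed count nⱼ.
Posterior concentration: (28.42, 26.54, 108.75), total = 163.71.
Var[θ_j] = α_j(Σα−α_j)/((Σα)²(Σα+1)) = 28.42·135.29/(163.71²·164.71) = 0.000871.

0.000871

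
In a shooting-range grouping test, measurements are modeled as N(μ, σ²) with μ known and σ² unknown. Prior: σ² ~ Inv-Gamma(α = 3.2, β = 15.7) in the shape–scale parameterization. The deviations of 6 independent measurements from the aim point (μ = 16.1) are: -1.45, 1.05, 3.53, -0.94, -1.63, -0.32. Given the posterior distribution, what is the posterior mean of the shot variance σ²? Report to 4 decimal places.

4.8758

With known mean μ and an Inverse-Gamma(α, β) prior on σ², the Normal likelihood is conjugate: posterior is Inv-Gamma(α + n/2, β + Σ(xᵢ−μ)²/2).
Σ(xᵢ−μ)² = (-1.45)² + (1.05)² + (3.53)² + (-0.94)² + (-1.63)² + (-0.32)² = 19.3088.
Posterior: Inv-Gamma(3.2 + 6/2, 15.7 + 19.3088/2) = Inv-Gamma(6.20, 25.35440).
E[σ²|data] = β/(α−1) = 25.35440/5.20 = 4.8758.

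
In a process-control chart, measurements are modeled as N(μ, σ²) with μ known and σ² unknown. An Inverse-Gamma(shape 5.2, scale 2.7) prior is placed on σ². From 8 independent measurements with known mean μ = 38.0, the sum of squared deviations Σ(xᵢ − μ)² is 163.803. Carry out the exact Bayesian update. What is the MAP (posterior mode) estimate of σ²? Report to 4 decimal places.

With known mean μ and an Inverse-Gamma(α, β) prior on σ², the Normal likelihood is conjugate: posterior is Inv-Gamma(α + n/2, β + Σ(xᵢ−μ)²/2).
Posterior: Inv-Gamma(5.2 + 8/2, 2.7 + 163.803/2) = Inv-Gamma(9.20, 84.6015).
Mode = β/(α+1) = 84.6015/10.20 = 8.2943.

8.2943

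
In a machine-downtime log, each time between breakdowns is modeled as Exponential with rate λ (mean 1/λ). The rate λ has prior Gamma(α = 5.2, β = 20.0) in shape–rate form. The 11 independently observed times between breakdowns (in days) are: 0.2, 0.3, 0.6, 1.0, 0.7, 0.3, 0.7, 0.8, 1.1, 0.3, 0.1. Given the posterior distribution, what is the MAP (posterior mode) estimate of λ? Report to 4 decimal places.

With a Gamma(shape α, rate β) prior on the exponential rate λ, the posterior after n observations with total T = Σxᵢ is Gamma(α+n, β+T).
Sum of observations T = 6.1 days; n = 11.
Posterior: Gamma(5.2+11, 20.0+6.1) = Gamma(16.2, 26.1).
Mode = (α−1)/β = 0.5824.

0.5824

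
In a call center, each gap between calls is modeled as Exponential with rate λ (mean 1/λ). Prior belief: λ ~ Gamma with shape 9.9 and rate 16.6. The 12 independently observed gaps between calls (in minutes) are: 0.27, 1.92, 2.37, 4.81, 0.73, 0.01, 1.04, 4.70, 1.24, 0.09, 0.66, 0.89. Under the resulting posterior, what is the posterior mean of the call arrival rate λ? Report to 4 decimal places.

With a Gamma(shape α, rate β) prior on the exponential rate λ, the posterior after n observations with total T = Σxᵢ is Gamma(α+n, β+T).
Sum of observations T = 18.73 minutes; n = 12.
Posterior: Gamma(9.9+12, 16.6+18.73) = Gamma(21.9, 35.33).
Posterior mean of λ = α/β = 21.9/35.33 = 0.6199.

0.6199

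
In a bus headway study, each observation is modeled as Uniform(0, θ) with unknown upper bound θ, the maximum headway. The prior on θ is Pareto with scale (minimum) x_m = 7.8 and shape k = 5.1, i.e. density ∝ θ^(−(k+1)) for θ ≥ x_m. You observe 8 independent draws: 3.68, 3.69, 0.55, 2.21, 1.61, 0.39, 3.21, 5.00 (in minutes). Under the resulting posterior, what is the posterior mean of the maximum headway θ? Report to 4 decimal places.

8.4446

A Pareto(scale x_m, shape k) prior on the upper bound θ of Uniform(0, θ) is conjugate: posterior is Pareto(max(x_m, max xᵢ), k + n).
Sample maximum = 5.00; prior scale x_m = 7.8 → posterior scale = max = 7.80.
Posterior shape = 5.1 + 8 = 13.1.
E[θ|data] = k·x_m/(k−1) = 13.1·7.80/12.1 = 8.4446.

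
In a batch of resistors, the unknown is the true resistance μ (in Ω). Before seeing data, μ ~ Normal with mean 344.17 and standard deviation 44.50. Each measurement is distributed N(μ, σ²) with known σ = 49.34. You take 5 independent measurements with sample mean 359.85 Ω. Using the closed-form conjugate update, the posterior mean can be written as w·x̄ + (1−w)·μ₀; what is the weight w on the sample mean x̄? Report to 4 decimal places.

For Normal data with known variance σ², a Normal(μ₀, σ₀²) prior on μ is conjugate. Posterior precision = 1/σ₀² + n/σ²; posterior mean is the precision-weighted average of μ₀ and x̄.
σ₀² = 44.50² = 1980.25, σ² = 49.34² = 2434.4356. Prior precision 1/σ₀² = 1/1980.25; data precision n/σ² = 5/2434.4356.
w = (n/σ²)/(1/σ₀² + n/σ²) = n·σ₀²/(σ² + n·σ₀²) = 5·1980.25/(2434.4356 + 5·1980.25) = 9901.25/12335.6856 = 0.8027.

0.8027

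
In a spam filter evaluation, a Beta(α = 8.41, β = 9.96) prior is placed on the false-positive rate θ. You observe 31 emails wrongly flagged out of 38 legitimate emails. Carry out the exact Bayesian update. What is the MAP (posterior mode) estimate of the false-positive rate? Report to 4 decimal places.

0.7065

The Beta prior is conjugate to a Binomial/Bernoulli likelihood; the update adds successes to α and failures to β.
Posterior: Beta(α+k, β+n−k) = Beta(8.41+31, 9.96+7) = Beta(39.41, 16.96).
Mode of Beta(a,b) for a,b>1 is (a−1)/(a+b−2) = 38.41/54.37 = 0.7065.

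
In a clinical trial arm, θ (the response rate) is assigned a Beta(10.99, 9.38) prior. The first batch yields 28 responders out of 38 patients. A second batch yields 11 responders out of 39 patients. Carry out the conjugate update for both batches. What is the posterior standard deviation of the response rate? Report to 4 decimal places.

The Beta prior is conjugate to a Binomial/Bernoulli likelihood; the update adds successes to α and failures to β.
After batch 1: Beta(10.99+28, 9.38+10) = Beta(38.99, 19.38).
After batch 2: Beta(38.99+11, 19.38+28) = Beta(49.99, 47.38).
Var = αβ/((α+β)²(α+β+1)) = 49.99·47.38/(97.37²·98.37) = 0.00253960; SD = √0.00253960 = 0.0504.

0.0504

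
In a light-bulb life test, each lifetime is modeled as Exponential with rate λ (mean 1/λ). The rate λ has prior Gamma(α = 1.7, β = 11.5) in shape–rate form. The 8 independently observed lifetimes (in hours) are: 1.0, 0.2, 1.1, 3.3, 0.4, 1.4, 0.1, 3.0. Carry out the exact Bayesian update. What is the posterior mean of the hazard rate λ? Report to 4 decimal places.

With a Gamma(shape α, rate β) prior on the exponential rate λ, the posterior after n observations with total T = Σxᵢ is Gamma(α+n, β+T).
Sum of observations T = 10.5 hours; n = 8.
Posterior: Gamma(1.7+8, 11.5+10.5) = Gamma(9.7, 22.0).
Posterior mean of λ = α/β = 9.7/22.0 = 0.4409.

0.4409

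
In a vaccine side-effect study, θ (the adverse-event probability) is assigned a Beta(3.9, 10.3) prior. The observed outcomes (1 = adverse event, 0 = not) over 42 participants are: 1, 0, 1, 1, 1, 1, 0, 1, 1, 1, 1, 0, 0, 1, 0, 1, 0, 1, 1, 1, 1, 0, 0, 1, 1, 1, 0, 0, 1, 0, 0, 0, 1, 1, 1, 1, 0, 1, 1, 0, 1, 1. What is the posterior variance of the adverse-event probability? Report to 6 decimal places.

0.004327

The Beta prior is conjugate to a Binomial/Bernoulli likelihood; the update adds successes to α and failures to β.
Posterior: Beta(α+k, β+n−k) = Beta(3.9+27, 10.3+15) = Beta(30.9, 25.3).
Var = αβ/((α+β)²(α+β+1)) = 30.9·25.3/(56.2²·57.2) = 0.004327.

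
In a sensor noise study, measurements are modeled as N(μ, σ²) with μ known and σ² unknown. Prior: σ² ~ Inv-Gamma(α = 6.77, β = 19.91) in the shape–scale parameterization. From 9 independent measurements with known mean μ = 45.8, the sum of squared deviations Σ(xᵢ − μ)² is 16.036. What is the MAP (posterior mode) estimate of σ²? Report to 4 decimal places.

2.2761

With known mean μ and an Inverse-Gamma(α, β) prior on σ², the Normal likelihood is conjugate: posterior is Inv-Gamma(α + n/2, β + Σ(xᵢ−μ)²/2).
Posterior: Inv-Gamma(6.77 + 9/2, 19.91 + 16.036/2) = Inv-Gamma(11.27, 27.9280).
Mode = β/(α+1) = 27.9280/12.27 = 2.2761.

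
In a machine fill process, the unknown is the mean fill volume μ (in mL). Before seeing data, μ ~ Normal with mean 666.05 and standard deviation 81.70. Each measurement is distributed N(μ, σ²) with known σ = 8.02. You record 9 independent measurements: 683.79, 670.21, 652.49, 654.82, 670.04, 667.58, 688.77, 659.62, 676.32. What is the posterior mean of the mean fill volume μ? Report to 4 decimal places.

669.2899

For Normal data with known variance σ², a Normal(μ₀, σ₀²) prior on μ is conjugate. Posterior precision = 1/σ₀² + n/σ²; posterior mean is the precision-weighted average of μ₀ and x̄.
Σxᵢ = 683.79 + 670.21 + 652.49 + 654.82 + 670.04 + 667.58 + 688.77 + 659.62 + 676.32 = 6023.64, so n·x̄ = 6023.64.
σ₀² = 81.70² = 6674.89, σ² = 8.02² = 64.3204; σ² + n·σ₀² = 64.3204 + 9·6674.89 = 60138.3304.
Posterior mean = (μ₀/σ₀² + n·x̄/σ²)/(1/σ₀² + n/σ²) = (σ²·μ₀ + σ₀²·n·x̄)/(σ² + n·σ₀²) = (64.3204·666.05 + 6674.89·6023.64)/60138.3304 = 40249975.00202/60138.3304 = 669.2899.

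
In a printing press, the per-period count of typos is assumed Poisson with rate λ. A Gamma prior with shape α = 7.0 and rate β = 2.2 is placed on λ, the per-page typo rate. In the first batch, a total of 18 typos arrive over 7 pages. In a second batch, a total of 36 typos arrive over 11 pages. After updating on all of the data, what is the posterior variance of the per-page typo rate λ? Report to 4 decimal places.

0.1495

With a Gamma(shape α, rate β) prior, the Poisson likelihood is conjugate: the posterior is Gamma(α + ΣXᵢ, β + n).
After batch 1: Gamma(α+S, β+n) = Gamma(7.0+18, 2.2+7) = Gamma(25.0, 9.2).
After batch 2: Gamma(α+S, β+n) = Gamma(25.0+36, 9.2+11) = Gamma(61.0, 20.2).
Var = α/β² = 61.0/20.2² = 0.1495.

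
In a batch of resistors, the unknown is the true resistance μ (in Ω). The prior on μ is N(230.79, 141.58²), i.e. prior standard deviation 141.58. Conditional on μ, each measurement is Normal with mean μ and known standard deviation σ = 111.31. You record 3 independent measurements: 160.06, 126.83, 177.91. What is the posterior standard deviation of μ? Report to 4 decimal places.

58.5185

For Normal data with known variance σ², a Normal(μ₀, σ₀²) prior on μ is conjugate. Posterior precision = 1/σ₀² + n/σ²; posterior mean is the precision-weighted average of μ₀ and x̄.
σ₀² = 141.58² = 20044.8964, σ² = 111.31² = 12389.9161; σ² + n·σ₀² = 12389.9161 + 3·20044.8964 = 72524.6053.
Posterior precision = 1/σ₀² + n/σ² = 1/20044.8964 + 3/12389.9161 = (σ² + n·σ₀²)/(σ₀²σ²) = 72524.6053/(20044.8964·12389.9161); posterior variance σₙ² = σ₀²σ²/(σ² + n·σ₀²) = 20044.8964·12389.9161/72524.6053 = 3424.418287.
Posterior SD = √σₙ² = √(20044.8964·12389.9161/72524.6053) = 58.5185.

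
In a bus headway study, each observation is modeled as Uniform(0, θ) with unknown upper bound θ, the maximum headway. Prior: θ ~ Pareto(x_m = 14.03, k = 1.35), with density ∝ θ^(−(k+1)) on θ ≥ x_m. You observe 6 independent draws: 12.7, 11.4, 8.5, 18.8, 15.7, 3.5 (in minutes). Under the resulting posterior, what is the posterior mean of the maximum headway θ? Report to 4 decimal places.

21.7606

A Pareto(scale x_m, shape k) prior on the upper bound θ of Uniform(0, θ) is conjugate: posterior is Pareto(max(x_m, max xᵢ), k + n).
Sample maximum = 18.8; prior scale x_m = 14.03 → posterior scale = max = 18.80.
Posterior shape = 1.35 + 6 = 7.35.
E[θ|data] = k·x_m/(k−1) = 7.35·18.80/6.35 = 21.7606.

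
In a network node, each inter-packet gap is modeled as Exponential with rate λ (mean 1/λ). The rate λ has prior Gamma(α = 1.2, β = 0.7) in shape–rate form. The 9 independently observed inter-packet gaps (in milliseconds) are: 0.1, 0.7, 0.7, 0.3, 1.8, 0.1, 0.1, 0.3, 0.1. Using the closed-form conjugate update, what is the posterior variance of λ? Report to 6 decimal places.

With a Gamma(shape α, rate β) prior on the exponential rate λ, the posterior after n observations with total T = Σxᵢ is Gamma(α+n, β+T).
Sum of observations T = 4.2 milliseconds; n = 9.
Posterior: Gamma(1.2+9, 0.7+4.2) = Gamma(10.2, 4.9).
Var = α/β² = 0.424823.

0.424823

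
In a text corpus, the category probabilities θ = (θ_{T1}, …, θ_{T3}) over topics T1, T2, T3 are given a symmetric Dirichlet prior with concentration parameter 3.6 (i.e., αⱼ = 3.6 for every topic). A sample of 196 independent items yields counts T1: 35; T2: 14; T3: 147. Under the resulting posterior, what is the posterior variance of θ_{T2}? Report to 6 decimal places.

The Dirichlet prior is conjugate to the Multinomial likelihood: each posterior αⱼ = prior αⱼ + observed count nⱼ.
Posterior concentration: (38.6, 17.6, 150.6), total = 206.8.
Var[θ_j] = α_j(Σα−α_j)/((Σα)²(Σα+1)) = 17.6·189.2/(206.8²·207.8) = 0.000375.

0.000375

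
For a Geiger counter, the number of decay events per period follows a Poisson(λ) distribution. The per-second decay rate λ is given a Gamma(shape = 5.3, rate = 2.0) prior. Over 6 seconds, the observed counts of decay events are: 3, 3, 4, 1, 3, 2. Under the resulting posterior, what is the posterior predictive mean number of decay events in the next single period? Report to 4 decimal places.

With a Gamma(shape α, rate β) prior, the Poisson likelihood is conjugate: the posterior is Gamma(α + ΣXᵢ, β + n).
Sum of counts S = 16 over n = 6 seconds.
Posterior: Gamma(α+S, β+n) = Gamma(5.3+16, 2.0+6) = Gamma(21.3, 8.0).
The predictive distribution for one future period is NegBinom with mean α/β = 2.6625.

2.6625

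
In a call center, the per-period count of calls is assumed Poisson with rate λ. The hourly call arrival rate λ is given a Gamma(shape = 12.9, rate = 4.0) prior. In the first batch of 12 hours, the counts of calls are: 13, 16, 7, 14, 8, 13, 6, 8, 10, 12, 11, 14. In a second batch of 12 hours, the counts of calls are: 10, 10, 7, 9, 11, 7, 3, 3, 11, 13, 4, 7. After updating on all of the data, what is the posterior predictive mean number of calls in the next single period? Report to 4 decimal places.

8.5679

With a Gamma(shape α, rate β) prior, the Poisson likelihood is conjugate: the posterior is Gamma(α + ΣXᵢ, β + n).
Batch 1: sum of counts S = 132 over n = 12 hours.
After batch 1: Gamma(α+S, β+n) = Gamma(12.9+132, 4.0+12) = Gamma(144.9, 16.0).
Batch 2: sum of counts S = 95 over n = 12 hours.
After batch 2: Gamma(α+S, β+n) = Gamma(144.9+95, 16.0+12) = Gamma(239.9, 28.0).
The predictive distribution for one future period is NegBinom with mean α/β = 8.5679.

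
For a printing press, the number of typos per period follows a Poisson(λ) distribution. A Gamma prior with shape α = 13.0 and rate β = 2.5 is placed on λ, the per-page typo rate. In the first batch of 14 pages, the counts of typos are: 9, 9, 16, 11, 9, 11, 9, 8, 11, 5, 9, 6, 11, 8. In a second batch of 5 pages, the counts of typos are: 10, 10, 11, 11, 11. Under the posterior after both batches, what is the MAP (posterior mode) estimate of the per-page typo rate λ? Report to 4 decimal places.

9.1628

With a Gamma(shape α, rate β) prior, the Poisson likelihood is conjugate: the posterior is Gamma(α + ΣXᵢ, β + n).
Batch 1: sum of counts S = 132 over n = 14 pages.
After batch 1: Gamma(α+S, β+n) = Gamma(13.0+132, 2.5+14) = Gamma(145.0, 16.5).
Batch 2: sum of counts S = 53 over n = 5 pages.
After batch 2: Gamma(α+S, β+n) = Gamma(145.0+53, 16.5+5) = Gamma(198.0, 21.5).
Mode of Gamma(α,β) for α≥1 is (α−1)/β = 197.0/21.5 = 9.1628.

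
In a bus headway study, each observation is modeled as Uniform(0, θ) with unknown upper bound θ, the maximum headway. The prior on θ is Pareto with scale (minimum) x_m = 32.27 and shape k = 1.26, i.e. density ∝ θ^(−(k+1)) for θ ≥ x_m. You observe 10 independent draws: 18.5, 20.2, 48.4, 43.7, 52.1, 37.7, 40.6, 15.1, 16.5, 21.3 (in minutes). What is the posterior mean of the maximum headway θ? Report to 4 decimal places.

A Pareto(scale x_m, shape k) prior on the upper bound θ of Uniform(0, θ) is conjugate: posterior is Pareto(max(x_m, max xᵢ), k + n).
Sample maximum = 52.1; prior scale x_m = 32.27 → posterior scale = max = 52.10.
Posterior shape = 1.26 + 10 = 11.26.
E[θ|data] = k·x_m/(k−1) = 11.26·52.10/10.26 = 57.1780.

57.1780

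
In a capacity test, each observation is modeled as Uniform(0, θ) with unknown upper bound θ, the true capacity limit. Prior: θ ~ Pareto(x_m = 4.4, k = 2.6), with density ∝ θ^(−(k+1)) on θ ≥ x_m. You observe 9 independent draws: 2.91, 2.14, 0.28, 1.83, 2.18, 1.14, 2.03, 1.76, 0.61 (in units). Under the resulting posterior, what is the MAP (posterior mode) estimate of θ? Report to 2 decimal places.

A Pareto(scale x_m, shape k) prior on the upper bound θ of Uniform(0, θ) is conjugate: posterior is Pareto(max(x_m, max xᵢ), k + n).
Sample maximum = 2.91; prior scale x_m = 4.4 → posterior scale = max = 4.40.
Posterior shape = 2.6 + 9 = 11.6.
The Pareto density is decreasing on [x_m, ∞), so the mode is x_m = 4.40.

4.40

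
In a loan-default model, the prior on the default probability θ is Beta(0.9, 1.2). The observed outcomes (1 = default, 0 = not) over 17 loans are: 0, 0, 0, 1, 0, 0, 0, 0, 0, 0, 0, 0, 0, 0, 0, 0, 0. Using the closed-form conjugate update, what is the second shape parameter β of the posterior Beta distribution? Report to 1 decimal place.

The Beta prior is conjugate to a Binomial/Bernoulli likelihood; the update adds successes to α and failures to β.
Posterior: Beta(α+k, β+n−k) = Beta(0.9+1, 1.2+16) = Beta(1.9, 17.2).
Posterior β = 17.2.

17.2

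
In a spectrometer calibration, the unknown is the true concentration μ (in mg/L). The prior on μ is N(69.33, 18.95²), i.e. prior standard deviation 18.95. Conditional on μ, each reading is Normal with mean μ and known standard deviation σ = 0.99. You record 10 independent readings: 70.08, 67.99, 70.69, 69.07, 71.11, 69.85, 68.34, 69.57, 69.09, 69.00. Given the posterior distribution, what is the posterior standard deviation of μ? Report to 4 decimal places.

0.3130

For Normal data with known variance σ², a Normal(μ₀, σ₀²) prior on μ is conjugate. Posterior precision = 1/σ₀² + n/σ²; posterior mean is the precision-weighted average of μ₀ and x̄.
σ₀² = 18.95² = 359.1025, σ² = 0.99² = 0.9801; σ² + n·σ₀² = 0.9801 + 10·359.1025 = 3592.0051.
Posterior precision = 1/σ₀² + n/σ² = 1/359.1025 + 10/0.9801 = (σ² + n·σ₀²)/(σ₀²σ²) = 3592.0051/(359.1025·0.9801); posterior variance σₙ² = σ₀²σ²/(σ² + n·σ₀²) = 359.1025·0.9801/3592.0051 = 0.097983.
Posterior SD = √σₙ² = √(359.1025·0.9801/3592.0051) = 0.3130.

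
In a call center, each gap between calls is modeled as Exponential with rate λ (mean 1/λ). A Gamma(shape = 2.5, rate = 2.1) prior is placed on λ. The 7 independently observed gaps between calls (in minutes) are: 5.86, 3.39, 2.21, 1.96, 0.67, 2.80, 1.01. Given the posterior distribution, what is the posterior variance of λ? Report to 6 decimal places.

0.023750

With a Gamma(shape α, rate β) prior on the exponential rate λ, the posterior after n observations with total T = Σxᵢ is Gamma(α+n, β+T).
Sum of observations T = 17.90 minutes; n = 7.
Posterior: Gamma(2.5+7, 2.1+17.90) = Gamma(9.5, 20.00).
Var = α/β² = 0.023750.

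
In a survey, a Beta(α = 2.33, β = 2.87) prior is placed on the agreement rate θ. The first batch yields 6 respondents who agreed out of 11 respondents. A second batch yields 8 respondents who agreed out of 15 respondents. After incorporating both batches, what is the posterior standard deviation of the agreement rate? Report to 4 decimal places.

The Beta prior is conjugate to a Binomial/Bernoulli likelihood; the update adds successes to α and failures to β.
After batch 1: Beta(2.33+6, 2.87+5) = Beta(8.33, 7.87).
After batch 2: Beta(8.33+8, 7.87+7) = Beta(16.33, 14.87).
Var = αβ/((α+β)²(α+β+1)) = 16.33·14.87/(31.20²·32.20) = 0.00774697; SD = √0.00774697 = 0.0880.

0.0880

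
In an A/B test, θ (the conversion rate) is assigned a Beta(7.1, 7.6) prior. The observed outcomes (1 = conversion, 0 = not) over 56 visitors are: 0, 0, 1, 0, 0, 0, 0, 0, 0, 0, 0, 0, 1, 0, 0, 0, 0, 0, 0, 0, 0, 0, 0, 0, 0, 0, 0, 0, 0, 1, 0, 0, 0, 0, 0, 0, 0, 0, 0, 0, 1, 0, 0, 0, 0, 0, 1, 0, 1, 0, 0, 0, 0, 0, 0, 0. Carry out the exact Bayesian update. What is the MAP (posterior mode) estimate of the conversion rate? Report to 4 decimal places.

0.1761

The Beta prior is conjugate to a Binomial/Bernoulli likelihood; the update adds successes to α and failures to β.
Posterior: Beta(α+k, β+n−k) = Beta(7.1+6, 7.6+50) = Beta(13.1, 57.6).
Mode of Beta(a,b) for a,b>1 is (a−1)/(a+b−2) = 12.1/68.7 = 0.1761.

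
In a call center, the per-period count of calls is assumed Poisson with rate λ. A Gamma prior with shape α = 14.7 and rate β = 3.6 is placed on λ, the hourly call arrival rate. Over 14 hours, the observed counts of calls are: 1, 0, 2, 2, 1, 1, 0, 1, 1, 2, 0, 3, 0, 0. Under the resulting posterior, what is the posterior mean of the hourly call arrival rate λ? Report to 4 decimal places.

1.6307

With a Gamma(shape α, rate β) prior, the Poisson likelihood is conjugate: the posterior is Gamma(α + ΣXᵢ, β + n).
Sum of counts S = 14 over n = 14 hours.
Posterior: Gamma(α+S, β+n) = Gamma(14.7+14, 3.6+14) = Gamma(28.7, 17.6).
Posterior mean = α/β = 28.7/17.6 = 1.6307.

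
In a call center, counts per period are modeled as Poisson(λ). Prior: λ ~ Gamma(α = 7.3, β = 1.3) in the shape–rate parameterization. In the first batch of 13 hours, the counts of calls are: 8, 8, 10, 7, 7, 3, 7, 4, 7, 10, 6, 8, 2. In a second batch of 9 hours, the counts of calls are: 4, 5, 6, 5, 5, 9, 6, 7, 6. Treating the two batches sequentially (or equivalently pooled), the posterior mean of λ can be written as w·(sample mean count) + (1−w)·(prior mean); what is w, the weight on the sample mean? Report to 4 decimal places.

0.9442

With a Gamma(shape α, rate β) prior, the Poisson likelihood is conjugate: the posterior is Gamma(α + ΣXᵢ, β + n).
Total number of hours: n = 13 + 9 = 22.
Posterior mean = (α₀+S)/(β₀+n) = [n/(β₀+n)]·(S/n) + [β₀/(β₀+n)]·(α₀/β₀), so only n and β₀ enter the weight.
Weight on data w = n/(β₀+n) = 22/(1.3+22) = 22/23.3 = 0.9442.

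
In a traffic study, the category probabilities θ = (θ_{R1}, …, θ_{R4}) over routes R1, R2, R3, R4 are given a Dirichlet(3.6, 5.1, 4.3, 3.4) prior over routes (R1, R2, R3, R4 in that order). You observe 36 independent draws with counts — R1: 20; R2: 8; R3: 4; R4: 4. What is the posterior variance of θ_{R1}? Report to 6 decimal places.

0.004636

The Dirichlet prior is conjugate to the Multinomial likelihood: each posterior αⱼ = prior αⱼ + observed count nⱼ.
Posterior concentration: (23.6, 13.1, 8.3, 7.4), total = 52.4.
Var[θ_j] = α_j(Σα−α_j)/((Σα)²(Σα+1)) = 23.6·28.8/(52.4²·53.4) = 0.004636.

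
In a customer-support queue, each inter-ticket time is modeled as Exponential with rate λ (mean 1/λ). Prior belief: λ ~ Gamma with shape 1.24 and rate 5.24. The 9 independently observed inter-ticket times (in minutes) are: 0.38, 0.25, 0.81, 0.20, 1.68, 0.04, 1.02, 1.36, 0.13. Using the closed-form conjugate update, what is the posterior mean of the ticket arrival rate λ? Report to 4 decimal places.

0.9217

With a Gamma(shape α, rate β) prior on the exponential rate λ, the posterior after n observations with total T = Σxᵢ is Gamma(α+n, β+T).
Sum of observations T = 5.87 minutes; n = 9.
Posterior: Gamma(1.24+9, 5.24+5.87) = Gamma(10.24, 11.11).
Posterior mean of λ = α/β = 10.24/11.11 = 0.9217.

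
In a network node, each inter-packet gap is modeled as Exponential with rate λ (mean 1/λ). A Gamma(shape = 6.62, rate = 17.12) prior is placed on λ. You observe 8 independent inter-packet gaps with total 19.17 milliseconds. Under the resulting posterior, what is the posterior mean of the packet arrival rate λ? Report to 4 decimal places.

With a Gamma(shape α, rate β) prior on the exponential rate λ, the posterior after n observations with total T = Σxᵢ is Gamma(α+n, β+T).
Posterior: Gamma(6.62+8, 17.12+19.17) = Gamma(14.62, 36.29).
Posterior mean of λ = α/β = 14.62/36.29 = 0.4029.

0.4029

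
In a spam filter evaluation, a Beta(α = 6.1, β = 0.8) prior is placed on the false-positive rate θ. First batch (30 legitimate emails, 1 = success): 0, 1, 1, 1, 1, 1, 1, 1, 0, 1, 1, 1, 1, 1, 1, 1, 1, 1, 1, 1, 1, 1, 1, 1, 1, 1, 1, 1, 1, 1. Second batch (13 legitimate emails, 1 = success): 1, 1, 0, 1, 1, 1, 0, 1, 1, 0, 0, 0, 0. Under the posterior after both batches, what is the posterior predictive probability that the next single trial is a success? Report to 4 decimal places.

The Beta prior is conjugate to a Binomial/Bernoulli likelihood; the update adds successes to α and failures to β.
After batch 1: Beta(6.1+28, 0.8+2) = Beta(34.1, 2.8).
After batch 2: Beta(34.1+7, 2.8+6) = Beta(41.1, 8.8).
For a single future Bernoulli trial, P(success | data) = α/(α+β) = 0.8236.

0.8236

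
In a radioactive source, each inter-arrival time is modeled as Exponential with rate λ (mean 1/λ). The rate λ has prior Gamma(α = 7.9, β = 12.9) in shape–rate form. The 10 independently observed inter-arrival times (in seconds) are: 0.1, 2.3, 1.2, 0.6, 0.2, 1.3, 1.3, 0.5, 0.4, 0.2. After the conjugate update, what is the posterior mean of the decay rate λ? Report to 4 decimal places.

With a Gamma(shape α, rate β) prior on the exponential rate λ, the posterior after n observations with total T = Σxᵢ is Gamma(α+n, β+T).
Sum of observations T = 8.1 seconds; n = 10.
Posterior: Gamma(7.9+10, 12.9+8.1) = Gamma(17.9, 21.0).
Posterior mean of λ = α/β = 17.9/21.0 = 0.8524.

0.8524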